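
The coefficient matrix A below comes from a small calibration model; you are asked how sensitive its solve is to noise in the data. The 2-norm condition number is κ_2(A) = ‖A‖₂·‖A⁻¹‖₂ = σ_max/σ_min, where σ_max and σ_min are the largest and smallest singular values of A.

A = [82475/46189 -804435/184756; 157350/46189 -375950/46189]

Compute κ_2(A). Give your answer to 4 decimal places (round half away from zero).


334.4000

M = AᵀA = [8400625/567853 -80641125/2271412; -80641125/2271412 774162925/9085648]. tr(M)=69890225/698896, det(M)=15625/174724
λ_max, λ_min = (69890225/698896 ± √4884468826550625/488455618816)/2 = 100, 625/698896
κ_2(A) = √(λ_max/λ_min) = √(100 / (625/698896)) = 334.4000


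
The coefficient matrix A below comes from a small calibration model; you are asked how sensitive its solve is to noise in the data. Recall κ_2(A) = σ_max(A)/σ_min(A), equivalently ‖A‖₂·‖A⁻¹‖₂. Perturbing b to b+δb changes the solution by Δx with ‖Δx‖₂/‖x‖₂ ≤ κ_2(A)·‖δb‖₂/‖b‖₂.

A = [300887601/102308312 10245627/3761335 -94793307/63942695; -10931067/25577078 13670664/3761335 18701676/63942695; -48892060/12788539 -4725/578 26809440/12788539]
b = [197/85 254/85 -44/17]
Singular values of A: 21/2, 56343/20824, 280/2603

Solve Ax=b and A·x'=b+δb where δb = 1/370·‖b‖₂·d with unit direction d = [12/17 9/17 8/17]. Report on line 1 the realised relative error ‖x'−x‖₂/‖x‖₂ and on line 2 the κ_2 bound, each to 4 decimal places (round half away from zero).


largest singular value 21/2, smallest 280/2603
κ = σ_max/σ_min = (21/2)/(280/2603) = 97.6125
perturbation bound = 97.6125·1/370 = 0.2638
solve Ax = b  →  x = [8.6200 0.5101 16.4746]
‖b‖₂ = 4.5826 and ‖x‖₂ = 18.6004
Δx = A⁻¹·δb where δb = 1/370·4.5826·d; ‖Δx‖ = 0.1151
relative error = 0.0062
tightness: 0.0062 against a bound of 0.2638 (unrounded ratio ≈ 0.0235)

0.0062
0.2638


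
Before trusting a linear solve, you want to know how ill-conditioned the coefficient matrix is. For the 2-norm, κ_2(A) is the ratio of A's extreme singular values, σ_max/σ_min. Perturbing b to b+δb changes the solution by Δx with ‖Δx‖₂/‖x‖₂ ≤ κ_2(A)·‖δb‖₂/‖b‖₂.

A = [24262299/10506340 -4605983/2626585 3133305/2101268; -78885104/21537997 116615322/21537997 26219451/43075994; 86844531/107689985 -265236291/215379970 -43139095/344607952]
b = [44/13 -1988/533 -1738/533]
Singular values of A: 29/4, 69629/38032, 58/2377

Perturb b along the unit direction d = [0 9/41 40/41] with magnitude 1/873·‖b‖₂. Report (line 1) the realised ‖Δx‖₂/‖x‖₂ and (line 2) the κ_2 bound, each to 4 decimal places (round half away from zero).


0.0017
0.3403

largest singular value 29/4, smallest 58/2377
κ_2(A) = (29/4) / (58/2377) = 297.1250
perturbation bound = 297.1250·1/873 = 0.3403
solve Ax = b  →  x = [116.4583 86.6541 -76.1801]
2-norm of b is 6.0000; of x, 163.9356
Δx = A⁻¹·δb where δb = 1/873·6.0000·d; ‖Δx‖ = 0.2817
relative error = 0.0017
tightness: 0.0017 against a bound of 0.3403 (unrounded ratio ≈ 0.0050)


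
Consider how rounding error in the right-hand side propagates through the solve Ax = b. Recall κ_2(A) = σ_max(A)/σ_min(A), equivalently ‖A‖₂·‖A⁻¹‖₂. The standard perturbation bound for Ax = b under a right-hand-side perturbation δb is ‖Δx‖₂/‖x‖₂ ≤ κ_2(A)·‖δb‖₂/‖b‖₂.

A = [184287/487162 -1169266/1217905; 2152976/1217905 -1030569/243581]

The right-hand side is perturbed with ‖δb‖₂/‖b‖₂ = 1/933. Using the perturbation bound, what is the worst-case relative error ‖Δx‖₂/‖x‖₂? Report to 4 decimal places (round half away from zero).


AᵀA = [887304493/271503700 -21292551/2715037; -21292551/2715037 1277581777/67875925]; tr = 461356277/20884900, det = 4879681/522122500
solving λ² − 461356277/20884900·λ + 4879681/522122500 = 0 gives λ = 2209/100, 2209/5221225
κ_2(A) = √(λ_max/λ_min) = √((2209/100) / (2209/5221225)) = 228.5000
worst-case relative error ≤ 228.5000 × 1/933 = 0.2449

0.2449


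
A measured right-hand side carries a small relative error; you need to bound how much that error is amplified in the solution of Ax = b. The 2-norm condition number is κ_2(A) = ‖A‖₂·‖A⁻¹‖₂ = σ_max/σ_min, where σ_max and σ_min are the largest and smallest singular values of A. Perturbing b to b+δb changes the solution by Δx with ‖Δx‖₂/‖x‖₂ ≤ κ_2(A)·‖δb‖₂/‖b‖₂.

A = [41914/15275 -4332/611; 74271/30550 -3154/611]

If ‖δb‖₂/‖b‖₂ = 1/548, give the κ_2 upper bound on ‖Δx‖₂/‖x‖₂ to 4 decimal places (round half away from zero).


form AᵀA = [501732601/37332100 -59739363/1866605; -59739363/1866605 28713940/373321] with trace 19959329/220900 and determinant 521284/55225
solving λ² − 19959329/220900·λ + 521284/55225 = 0 gives λ = 361/4, 5776/55225
κ_2(A) = √(λ_max/λ_min) = √((361/4) / (5776/55225)) = 29.3750
perturbation bound = 29.3750·1/548 = 0.0536

0.0536


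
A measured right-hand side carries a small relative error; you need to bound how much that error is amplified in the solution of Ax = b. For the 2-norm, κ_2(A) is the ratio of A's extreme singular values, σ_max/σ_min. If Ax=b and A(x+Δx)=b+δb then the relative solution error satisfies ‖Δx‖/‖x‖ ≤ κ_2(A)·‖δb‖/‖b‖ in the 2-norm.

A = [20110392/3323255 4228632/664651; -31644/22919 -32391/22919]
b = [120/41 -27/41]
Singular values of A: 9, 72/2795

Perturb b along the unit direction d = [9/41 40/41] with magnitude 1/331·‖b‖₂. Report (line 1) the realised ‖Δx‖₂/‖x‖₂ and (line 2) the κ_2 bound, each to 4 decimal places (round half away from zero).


from the listed singular values, σ₁ = 9, σ_n = 72/2795
κ_2(A) = 9 / (72/2795) = 349.3750
worst-case relative error ≤ 349.3750 × 1/331 = 1.0555
solve Ax = b  →  x = [0.2299 0.2414]
‖b‖ = 3.0000, ‖x‖ = 0.3333
with δb = [0.0020 0.0088], A·Δx = δb → ‖Δx‖ = 0.3518
dividing the unrounded norms, ‖Δx‖/‖x‖ = 1.0555
so the bound is sharp here: realised error equals the bound

1.0555
1.0555


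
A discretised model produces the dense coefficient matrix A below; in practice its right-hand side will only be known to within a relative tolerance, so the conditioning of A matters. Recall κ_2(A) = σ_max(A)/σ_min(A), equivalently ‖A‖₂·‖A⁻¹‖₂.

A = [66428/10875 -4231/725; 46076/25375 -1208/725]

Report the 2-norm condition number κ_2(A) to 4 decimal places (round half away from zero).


AᵀA = [376525216/9272025 -3415004/88305; -3415004/88305 30977/841]; tr = 853801/11025, det = 1936/11025
λ_max, λ_min = (853801/11025 ± √728890770001/121550625)/2 = 1936/25, 1/441
σ_max=√(1936/25)=(44/5), σ_min=√(1/441)=(1/21) → κ = 184.8000

184.8000


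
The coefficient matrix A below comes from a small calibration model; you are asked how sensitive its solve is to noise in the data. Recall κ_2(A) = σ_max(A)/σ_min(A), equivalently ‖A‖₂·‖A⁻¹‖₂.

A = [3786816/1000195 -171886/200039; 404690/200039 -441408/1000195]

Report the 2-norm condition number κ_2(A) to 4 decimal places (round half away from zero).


287.0000

form AᵀA = [63786592804/3461557225 -2870360064/692311445; -2870360064/692311445 3229968676/3461557225] with trace 7973416/411845 and determinant 234256/51480625
solving λ² − 7973416/411845·λ + 234256/51480625 = 0 gives λ = 484/25, 484/2059225
σ_max=√(484/25)=(22/5), σ_min=√(484/2059225)=(22/1435) → κ = 287.0000


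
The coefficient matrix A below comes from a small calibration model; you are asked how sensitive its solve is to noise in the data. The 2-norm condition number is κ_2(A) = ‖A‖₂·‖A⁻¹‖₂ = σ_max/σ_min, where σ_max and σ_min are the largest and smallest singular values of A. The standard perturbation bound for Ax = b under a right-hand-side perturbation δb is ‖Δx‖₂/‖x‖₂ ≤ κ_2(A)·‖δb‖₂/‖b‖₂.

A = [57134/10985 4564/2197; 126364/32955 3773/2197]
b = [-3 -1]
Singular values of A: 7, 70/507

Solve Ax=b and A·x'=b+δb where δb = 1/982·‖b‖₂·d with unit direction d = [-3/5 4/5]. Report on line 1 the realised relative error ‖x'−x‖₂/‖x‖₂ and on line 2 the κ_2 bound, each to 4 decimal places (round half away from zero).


σ_max = 7, σ_min = 70/507
κ_2(A) = 7 / (70/507) = 50.7000
worst-case relative error ≤ 50.7000 × 1/982 = 0.0516
solve Ax = b  →  x = [-3.1813 6.5209]
‖b‖₂ = 3.1623 and ‖x‖₂ = 7.2555
Δx = A⁻¹·δb where δb = 1/982·3.1623·d; ‖Δx‖ = 0.0233
relative error = 0.0032
realised/bound (from unrounded values) ≈ 0.0623

0.0032
0.0516


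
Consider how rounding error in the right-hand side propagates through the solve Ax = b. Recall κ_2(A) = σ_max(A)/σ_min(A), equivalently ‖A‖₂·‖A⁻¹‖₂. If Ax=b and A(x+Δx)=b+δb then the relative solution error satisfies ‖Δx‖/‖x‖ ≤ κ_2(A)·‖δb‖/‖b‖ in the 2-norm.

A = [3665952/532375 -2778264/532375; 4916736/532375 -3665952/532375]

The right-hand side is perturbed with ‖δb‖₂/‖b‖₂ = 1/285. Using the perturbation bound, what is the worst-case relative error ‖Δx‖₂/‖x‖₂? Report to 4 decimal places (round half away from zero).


M = AᵀA = [60181595136/453477025 -45135201024/453477025; -45135201024/453477025 33852727872/453477025]. tr(M)=94034323008/453477025, det(M)=6879707136/11336925625
solving λ² − 94034323008/453477025·λ + 6879707136/11336925625 = 0 gives λ = 5184/25, 1327104/453477025
κ = σ_max/σ_min = (72/5)/(1152/21295) = 266.1875
perturbation bound = 266.1875·1/285 = 0.9340

0.9340


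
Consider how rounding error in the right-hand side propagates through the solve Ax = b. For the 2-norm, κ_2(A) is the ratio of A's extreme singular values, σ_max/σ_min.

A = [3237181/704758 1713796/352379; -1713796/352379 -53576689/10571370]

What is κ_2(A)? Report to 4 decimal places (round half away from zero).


251.4000

AᵀA = [26430116225/590587204 104065120712/2214702015; 104065120712/2214702015 6556300429081/132882120900]; tr = 7433458133/79002450, det = 88529281/632019600
char-poly roots: 9409/100 and 9409/6320196
κ = σ_max/σ_min = (97/10)/(97/2514) = 251.4000


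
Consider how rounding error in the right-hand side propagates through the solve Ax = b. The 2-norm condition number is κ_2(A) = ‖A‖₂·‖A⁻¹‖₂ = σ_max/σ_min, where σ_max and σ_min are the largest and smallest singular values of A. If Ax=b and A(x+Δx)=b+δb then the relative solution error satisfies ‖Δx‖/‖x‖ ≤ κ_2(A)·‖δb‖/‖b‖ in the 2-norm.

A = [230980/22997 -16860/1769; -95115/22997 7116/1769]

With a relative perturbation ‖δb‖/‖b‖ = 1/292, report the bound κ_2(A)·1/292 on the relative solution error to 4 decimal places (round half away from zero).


form AᵀA = [369222625/3129361 -351627780/3129361; -351627780/3129361 334897056/3129361] with trace 837241/3721 and determinant 3600/3721
λ_max, λ_min = (837241/3721 ± √700918909681/13845841)/2 = 225, 16/3721
κ_2(A) = √(λ_max/λ_min) = √(225 / (16/3721)) = 228.7500
worst-case relative error ≤ 228.7500 × 1/292 = 0.7834

0.7834


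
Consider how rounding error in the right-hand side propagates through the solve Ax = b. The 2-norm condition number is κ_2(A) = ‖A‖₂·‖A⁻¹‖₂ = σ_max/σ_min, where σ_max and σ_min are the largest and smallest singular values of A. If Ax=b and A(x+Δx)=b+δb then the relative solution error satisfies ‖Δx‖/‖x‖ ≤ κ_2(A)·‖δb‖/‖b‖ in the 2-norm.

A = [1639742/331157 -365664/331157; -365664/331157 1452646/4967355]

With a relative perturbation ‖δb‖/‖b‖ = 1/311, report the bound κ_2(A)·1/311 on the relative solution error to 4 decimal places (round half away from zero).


M = AᵀA = [1679038660/65237929 -1888776448/326189645; -1888776448/326189645 19152270436/14678534025]. tr(M)=236130856/8732025, det(M)=456976/8732025
char-poly roots: 676/25 and 676/349281
κ = σ_max/σ_min = (26/5)/(26/591) = 118.2000
perturbation bound = 118.2000·1/311 = 0.3801

0.3801


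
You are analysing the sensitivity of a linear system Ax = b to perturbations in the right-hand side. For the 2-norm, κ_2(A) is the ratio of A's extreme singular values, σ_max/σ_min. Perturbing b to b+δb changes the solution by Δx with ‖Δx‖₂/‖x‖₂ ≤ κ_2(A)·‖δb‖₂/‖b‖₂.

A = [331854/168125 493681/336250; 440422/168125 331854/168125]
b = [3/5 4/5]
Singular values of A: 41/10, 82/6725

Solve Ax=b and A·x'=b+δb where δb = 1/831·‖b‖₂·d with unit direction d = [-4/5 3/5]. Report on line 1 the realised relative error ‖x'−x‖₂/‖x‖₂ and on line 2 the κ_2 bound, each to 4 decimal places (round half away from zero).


0.4046
0.4046

from the listed singular values, σ₁ = 41/10, σ_n = 82/6725
κ = σ_max/σ_min = (41/10)/(82/6725) = 336.2500
bound on ‖Δx‖/‖x‖: κ·ε = 336.2500·1/831 = 0.4046
solve Ax = b  →  x = [0.1951 0.1463]
‖b‖ = 1.0000, ‖x‖ = 0.2439
δb = ε·‖b‖·d = [-0.0010 0.0007]; solving A·Δx = δb gives ‖Δx‖ = 0.0987
relative error = 0.4046
realised/bound = 1 exactly: the bound is attained for this b and d


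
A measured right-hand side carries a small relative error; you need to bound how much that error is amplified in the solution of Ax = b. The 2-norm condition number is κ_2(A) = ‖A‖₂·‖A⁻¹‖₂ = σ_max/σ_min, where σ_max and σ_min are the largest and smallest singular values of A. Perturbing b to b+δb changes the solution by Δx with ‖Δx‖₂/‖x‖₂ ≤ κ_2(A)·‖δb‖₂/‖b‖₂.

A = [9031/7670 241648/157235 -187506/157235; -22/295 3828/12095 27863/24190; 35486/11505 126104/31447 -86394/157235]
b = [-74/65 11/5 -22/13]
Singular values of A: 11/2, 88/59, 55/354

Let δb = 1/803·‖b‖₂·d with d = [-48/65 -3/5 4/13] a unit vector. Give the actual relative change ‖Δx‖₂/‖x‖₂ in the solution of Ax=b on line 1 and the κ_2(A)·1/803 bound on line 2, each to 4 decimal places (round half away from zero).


from the listed singular values, σ₁ = 11/2, σ_n = 55/354
κ_2(A) = (11/2) / (55/354) = 35.4000
bound on ‖Δx‖/‖x‖: κ·ε = 35.4000·1/803 = 0.0441
solve Ax = b  →  x = [-5.3673 3.7782 0.5243]
‖b‖₂ = 3.0000 and ‖x‖₂ = 6.5846
re-solving with b+δb shifts x by Δx of norm 0.0240
dividing the unrounded norms, ‖Δx‖/‖x‖ = 0.0037
so the bound overstates the realised error by a factor of ≈ 12.0718 (computed from the unrounded values)

0.0037
0.0441


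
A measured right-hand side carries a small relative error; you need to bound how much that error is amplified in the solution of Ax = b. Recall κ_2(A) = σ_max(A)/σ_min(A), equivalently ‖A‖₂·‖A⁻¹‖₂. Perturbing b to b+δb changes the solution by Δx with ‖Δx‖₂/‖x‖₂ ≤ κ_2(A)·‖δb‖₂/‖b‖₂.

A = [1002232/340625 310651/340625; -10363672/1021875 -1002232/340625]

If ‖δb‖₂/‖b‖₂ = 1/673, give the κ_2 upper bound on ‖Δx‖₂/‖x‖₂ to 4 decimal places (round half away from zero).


AᵀA = [186313469056/1670765625 18113338936/556921875; 18113338936/556921875 1761556841/185640625]; tr = 323467969/2673225, det = 937024/2673225
eigenvalues of AᵀA: λ = (tr ± √(tr²−4·det))/2 = 121, 7744/2673225
so κ_2 = √(121 / (7744/2673225)) = 204.3750
κ_2(A)·‖δb‖/‖b‖ = 0.3037

0.3037


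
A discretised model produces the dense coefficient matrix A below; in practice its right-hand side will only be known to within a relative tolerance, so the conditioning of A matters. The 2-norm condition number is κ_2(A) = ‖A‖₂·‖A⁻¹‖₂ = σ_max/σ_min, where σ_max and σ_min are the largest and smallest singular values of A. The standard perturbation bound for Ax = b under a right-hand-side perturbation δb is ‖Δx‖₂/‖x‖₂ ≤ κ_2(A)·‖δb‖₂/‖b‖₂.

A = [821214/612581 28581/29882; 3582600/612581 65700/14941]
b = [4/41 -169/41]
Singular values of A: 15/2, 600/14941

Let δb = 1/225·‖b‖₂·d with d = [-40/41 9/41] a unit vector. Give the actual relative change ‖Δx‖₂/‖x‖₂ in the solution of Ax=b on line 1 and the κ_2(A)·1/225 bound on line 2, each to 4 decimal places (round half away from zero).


from the listed singular values, σ₁ = 15/2, σ_n = 600/14941
κ_2(A) = (15/2) / (600/14941) = 186.7625
worst-case relative error ≤ 186.7625 × 1/225 = 0.8301
solve Ax = b  →  x = [14.5143 -20.2413]
‖b‖₂ = 4.1231 and ‖x‖₂ = 24.9074
with δb = [-0.0179 0.0040], A·Δx = δb → ‖Δx‖ = 0.4563
realised ‖Δx‖/‖x‖ = 0.0183
realised/bound (from unrounded values) ≈ 0.0221

0.0183
0.8301


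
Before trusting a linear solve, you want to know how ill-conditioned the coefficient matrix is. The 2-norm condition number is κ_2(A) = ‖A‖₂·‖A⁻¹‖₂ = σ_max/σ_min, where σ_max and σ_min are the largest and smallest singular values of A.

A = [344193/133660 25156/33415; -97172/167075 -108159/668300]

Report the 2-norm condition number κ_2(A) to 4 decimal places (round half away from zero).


M = AᵀA = [1851754249/265690000 33755652/16605625; 33755652/16605625 157542001/265690000]. tr(M)=1607437/212552, det(M)=3025/6801664
char-poly roots: 121/16 and 25/425104
κ_2(A) = √(λ_max/λ_min) = √((121/16) / (25/425104)) = 358.6000

358.6000


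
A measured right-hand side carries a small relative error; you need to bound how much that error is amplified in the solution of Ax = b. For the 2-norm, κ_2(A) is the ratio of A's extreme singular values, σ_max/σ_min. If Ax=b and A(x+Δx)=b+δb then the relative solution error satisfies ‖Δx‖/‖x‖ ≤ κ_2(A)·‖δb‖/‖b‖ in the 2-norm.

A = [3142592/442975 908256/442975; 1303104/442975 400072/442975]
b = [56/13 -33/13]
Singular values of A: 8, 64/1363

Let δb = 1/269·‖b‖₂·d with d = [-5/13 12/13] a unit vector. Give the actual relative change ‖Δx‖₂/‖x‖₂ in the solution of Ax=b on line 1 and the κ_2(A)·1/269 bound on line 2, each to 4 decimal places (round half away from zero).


0.0046
0.6334

σ_max = 8, σ_min = 64/1363
κ = σ_max/σ_min = 8/(64/1363) = 170.3750
worst-case relative error ≤ 170.3750 × 1/269 = 0.6334
solve Ax = b  →  x = [24.2125 -81.6750]
‖b‖ = 5.0000, ‖x‖ = 85.1883
re-solving with b+δb shifts x by Δx of norm 0.3959
realised ‖Δx‖/‖x‖ = 0.0046
tightness: 0.0046 against a bound of 0.6334 (unrounded ratio ≈ 0.0073)


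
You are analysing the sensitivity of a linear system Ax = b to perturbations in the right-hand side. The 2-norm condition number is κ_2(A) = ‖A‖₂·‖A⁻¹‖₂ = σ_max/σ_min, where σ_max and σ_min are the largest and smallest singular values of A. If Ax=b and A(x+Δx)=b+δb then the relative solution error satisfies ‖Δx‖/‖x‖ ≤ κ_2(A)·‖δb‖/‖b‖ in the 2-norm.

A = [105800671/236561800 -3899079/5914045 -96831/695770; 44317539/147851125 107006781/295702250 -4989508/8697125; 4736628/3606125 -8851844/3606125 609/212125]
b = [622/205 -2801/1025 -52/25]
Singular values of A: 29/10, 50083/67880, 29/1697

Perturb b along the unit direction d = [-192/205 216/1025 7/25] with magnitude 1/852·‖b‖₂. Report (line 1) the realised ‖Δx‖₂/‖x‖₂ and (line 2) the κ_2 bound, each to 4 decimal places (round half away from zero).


σ_max = 29/10, σ_min = 29/1697
condition number: (29/10) ÷ (29/1697) = 169.7000
perturbation bound = 169.7000·1/852 = 0.1992
solve Ax = b  →  x = [-166.8225 -88.5812 -138.2728]
2-norm of b is 4.5826; of x, 234.0849
re-solving with b+δb shifts x by Δx of norm 0.3147
dividing the unrounded norms, ‖Δx‖/‖x‖ = 0.0013
so the bound overstates the realised error by a factor of ≈ 148.1364 (computed from the unrounded values)

0.0013
0.1992


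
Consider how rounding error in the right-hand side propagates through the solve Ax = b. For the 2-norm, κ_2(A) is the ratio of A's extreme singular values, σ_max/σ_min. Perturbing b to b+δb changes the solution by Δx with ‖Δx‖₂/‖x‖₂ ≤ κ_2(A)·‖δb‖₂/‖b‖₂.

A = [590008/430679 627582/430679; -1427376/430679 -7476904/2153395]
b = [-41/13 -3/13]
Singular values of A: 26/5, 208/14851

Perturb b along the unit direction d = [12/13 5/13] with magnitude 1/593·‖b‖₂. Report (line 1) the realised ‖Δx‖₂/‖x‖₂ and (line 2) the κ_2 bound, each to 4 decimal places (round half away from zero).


0.0018
0.6261

from the listed singular values, σ₁ = 26/5, σ_n = 208/14851
κ = σ_max/σ_min = (26/5)/(208/14851) = 371.2750
perturbation bound = 371.2750·1/593 = 0.6261
solve Ax = b  →  x = [154.9756 -147.8614]
‖b‖₂ = 3.1623 and ‖x‖₂ = 214.1972
with δb = [0.0049 0.0021], A·Δx = δb → ‖Δx‖ = 0.3807
realised ‖Δx‖/‖x‖ = 0.0018
realised/bound (from unrounded values) ≈ 0.0028


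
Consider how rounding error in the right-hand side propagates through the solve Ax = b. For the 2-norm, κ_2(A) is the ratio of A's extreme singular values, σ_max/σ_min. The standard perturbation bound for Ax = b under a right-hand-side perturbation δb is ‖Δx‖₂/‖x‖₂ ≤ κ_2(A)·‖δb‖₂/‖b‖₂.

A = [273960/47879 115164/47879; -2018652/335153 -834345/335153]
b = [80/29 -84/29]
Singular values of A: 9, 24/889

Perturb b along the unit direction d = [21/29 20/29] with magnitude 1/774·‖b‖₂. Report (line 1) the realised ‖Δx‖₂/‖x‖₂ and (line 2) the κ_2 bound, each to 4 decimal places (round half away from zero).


from the listed singular values, σ₁ = 9, σ_n = 24/889
condition number: 9 ÷ (24/889) = 333.3750
κ_2(A)·‖δb‖/‖b‖ = 0.4307
solve Ax = b  →  x = [0.4103 0.1709]
‖b‖₂ = 4.0000 and ‖x‖₂ = 0.4444
δb = ε·‖b‖·d = [0.0037 0.0036]; solving A·Δx = δb gives ‖Δx‖ = 0.1914
realised ‖Δx‖/‖x‖ = 0.4307
tightness: 0.4307 against a bound of 0.4307; the bound is attained (ratio 1)

0.4307
0.4307


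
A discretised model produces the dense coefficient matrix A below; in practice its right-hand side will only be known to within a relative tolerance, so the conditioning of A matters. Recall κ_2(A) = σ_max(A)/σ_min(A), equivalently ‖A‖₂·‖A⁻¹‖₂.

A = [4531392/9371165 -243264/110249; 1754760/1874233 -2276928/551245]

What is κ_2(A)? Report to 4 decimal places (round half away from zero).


336.1250

AᵀA = [337415501376/303871050025 -299869807104/60774210005; -299869807104/60774210005 6663835459584/303871050025]; tr = 832986432/36153605, det = 21233664/4519200625
λ_max, λ_min = (832986432/36153605 ± √17346045758601498624/32677078862400625)/2 = 576/25, 36864/180768025
so κ_2 = √((576/25) / (36864/180768025)) = 336.1250


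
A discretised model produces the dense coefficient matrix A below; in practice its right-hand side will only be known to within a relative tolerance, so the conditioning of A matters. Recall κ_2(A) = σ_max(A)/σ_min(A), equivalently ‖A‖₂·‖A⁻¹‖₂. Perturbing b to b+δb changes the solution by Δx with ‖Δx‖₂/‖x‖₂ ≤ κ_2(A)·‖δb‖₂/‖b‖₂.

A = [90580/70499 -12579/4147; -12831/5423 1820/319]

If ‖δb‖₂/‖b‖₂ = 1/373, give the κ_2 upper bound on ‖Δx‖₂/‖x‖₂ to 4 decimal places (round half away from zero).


AᵀA = [124664281/17197609 -299174400/17197609; -299174400/17197609 718026841/17197609]; tr = 4986338/101761, det = 2401/101761
char-poly roots: 49 and 49/101761
κ = σ_max/σ_min = 7/(7/319) = 319.0000
κ_2(A)·‖δb‖/‖b‖ = 0.8552

0.8552


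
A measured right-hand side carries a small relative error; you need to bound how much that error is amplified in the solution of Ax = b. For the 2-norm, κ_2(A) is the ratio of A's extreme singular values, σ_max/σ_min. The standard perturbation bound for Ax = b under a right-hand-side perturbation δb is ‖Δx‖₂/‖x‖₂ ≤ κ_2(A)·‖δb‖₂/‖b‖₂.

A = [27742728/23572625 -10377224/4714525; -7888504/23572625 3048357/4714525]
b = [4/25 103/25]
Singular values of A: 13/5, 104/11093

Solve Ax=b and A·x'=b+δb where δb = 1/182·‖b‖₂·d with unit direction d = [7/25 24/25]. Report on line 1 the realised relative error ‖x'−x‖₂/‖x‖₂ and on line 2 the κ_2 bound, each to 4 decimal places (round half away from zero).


0.0057
1.5238

largest singular value 13/5, smallest 104/11093
condition number: (13/5) ÷ (104/11093) = 277.3250
bound on ‖Δx‖/‖x‖: κ·ε = 277.3250·1/182 = 1.5238
solve Ax = b  →  x = [376.2783 201.1176]
‖b‖ = 4.1231, ‖x‖ = 426.6540
with δb = [0.0063 0.0217], A·Δx = δb → ‖Δx‖ = 2.4164
realised ‖Δx‖/‖x‖ = 0.0057
tightness: 0.0057 against a bound of 1.5238 (unrounded ratio ≈ 0.0037)


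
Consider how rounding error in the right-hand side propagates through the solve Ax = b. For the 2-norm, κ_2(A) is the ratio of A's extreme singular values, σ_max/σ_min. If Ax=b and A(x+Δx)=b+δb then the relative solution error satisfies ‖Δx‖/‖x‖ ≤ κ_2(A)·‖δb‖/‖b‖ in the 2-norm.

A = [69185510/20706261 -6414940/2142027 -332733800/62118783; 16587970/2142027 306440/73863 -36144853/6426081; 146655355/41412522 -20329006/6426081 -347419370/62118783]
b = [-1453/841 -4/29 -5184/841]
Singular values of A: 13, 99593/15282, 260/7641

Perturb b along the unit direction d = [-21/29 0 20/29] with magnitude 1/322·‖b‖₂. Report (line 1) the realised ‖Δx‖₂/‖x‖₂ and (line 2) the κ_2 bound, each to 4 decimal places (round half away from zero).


from the listed singular values, σ₁ = 13, σ_n = 260/7641
κ = σ_max/σ_min = 13/(260/7641) = 382.0500
worst-case relative error ≤ 382.0500 × 1/322 = 1.1865
solve Ax = b  →  x = [-58.9741 34.4763 -55.7409]
‖b‖₂ = 6.4031 and ‖x‖₂ = 88.1681
re-solving with b+δb shifts x by Δx of norm 0.5844
realised ‖Δx‖/‖x‖ = 0.0066
tightness: 0.0066 against a bound of 1.1865 (unrounded ratio ≈ 0.0056)

0.0066
1.1865


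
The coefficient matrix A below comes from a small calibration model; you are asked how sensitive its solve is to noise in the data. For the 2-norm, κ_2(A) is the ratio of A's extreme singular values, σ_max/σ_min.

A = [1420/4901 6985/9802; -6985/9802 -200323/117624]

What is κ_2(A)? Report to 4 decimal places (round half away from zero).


278.4000

form AᵀA = [336425/568516 9688195/6822192; 9688195/6822192 279024241/81866304] with trace 1937689/484416 and determinant 25/121104
eigenvalues of AᵀA: λ = (tr ± √(tr²−4·det))/2 = 4, 25/484416
so κ_2 = √(4 / (25/484416)) = 278.4000


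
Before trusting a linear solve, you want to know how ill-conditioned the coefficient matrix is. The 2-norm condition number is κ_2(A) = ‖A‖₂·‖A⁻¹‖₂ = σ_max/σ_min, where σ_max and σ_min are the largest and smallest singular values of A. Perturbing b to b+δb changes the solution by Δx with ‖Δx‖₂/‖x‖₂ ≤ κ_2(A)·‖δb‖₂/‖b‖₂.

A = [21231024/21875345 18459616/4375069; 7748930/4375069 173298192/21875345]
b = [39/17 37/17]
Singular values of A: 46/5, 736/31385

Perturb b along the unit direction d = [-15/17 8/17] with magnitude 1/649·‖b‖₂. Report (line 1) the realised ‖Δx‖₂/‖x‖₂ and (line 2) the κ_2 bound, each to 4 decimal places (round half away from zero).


0.0049
0.6045

σ_max = 46/5, σ_min = 736/31385
condition number: (46/5) ÷ (736/31385) = 392.3125
worst-case relative error ≤ 392.3125 × 1/649 = 0.6045
solve Ax = b  →  x = [41.6742 -9.0425]
‖b‖ = 3.1623, ‖x‖ = 42.6439
re-solving with b+δb shifts x by Δx of norm 0.2078
realised ‖Δx‖/‖x‖ = 0.0049
tightness: 0.0049 against a bound of 0.6045 (unrounded ratio ≈ 0.0081)


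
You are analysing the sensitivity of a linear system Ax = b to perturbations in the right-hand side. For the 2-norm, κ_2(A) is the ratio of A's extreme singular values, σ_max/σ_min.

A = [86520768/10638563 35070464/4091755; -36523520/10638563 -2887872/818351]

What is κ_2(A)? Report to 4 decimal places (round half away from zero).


form AᵀA = [52188229636096/669698359201 273976902549504/3348491796005; 273976902549504/3348491796005 1438432562384896/16742458980025] with trace 3261757792256/19907799025 and determinant 419430400/796311961
solving λ² − 3261757792256/19907799025·λ + 419430400/796311961 = 0 gives λ = 4096/25, 2560000/796311961
κ_2(A) = √(λ_max/λ_min) = √((4096/25) / (2560000/796311961)) = 225.7520

225.7520


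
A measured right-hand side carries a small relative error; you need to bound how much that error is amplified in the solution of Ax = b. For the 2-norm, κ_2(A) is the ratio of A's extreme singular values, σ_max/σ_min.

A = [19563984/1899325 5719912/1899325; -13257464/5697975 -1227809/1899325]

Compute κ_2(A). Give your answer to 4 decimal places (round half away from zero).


347.4375

M = AᵀA = [86151233344/772562025 8375739064/257520675; 8375739064/257520675 814394009/85840225]. tr(M)=3739231177/30902481, det(M)=3748096/30902481
solving λ² − 3739231177/30902481·λ + 3748096/30902481 = 0 gives λ = 121, 30976/30902481
κ_2(A) = √(λ_max/λ_min) = √(121 / (30976/30902481)) = 347.4375


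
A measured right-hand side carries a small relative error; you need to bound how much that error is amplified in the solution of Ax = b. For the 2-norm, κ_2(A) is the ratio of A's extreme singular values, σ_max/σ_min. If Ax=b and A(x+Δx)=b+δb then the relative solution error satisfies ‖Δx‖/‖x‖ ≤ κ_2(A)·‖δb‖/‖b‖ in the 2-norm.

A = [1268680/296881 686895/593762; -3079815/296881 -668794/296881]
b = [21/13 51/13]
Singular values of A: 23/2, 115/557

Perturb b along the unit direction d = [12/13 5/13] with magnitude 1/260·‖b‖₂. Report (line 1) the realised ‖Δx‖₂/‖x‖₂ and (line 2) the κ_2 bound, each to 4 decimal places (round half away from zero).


0.0054
0.2142

largest singular value 23/2, smallest 115/557
condition number: (23/2) ÷ (115/557) = 55.7000
worst-case relative error ≤ 55.7000 × 1/260 = 0.2142
solve Ax = b  →  x = [-3.4441 14.1188]
2-norm of b is 4.2426; of x, 14.5328
re-solving with b+δb shifts x by Δx of norm 0.0790
relative error = 0.0054
realised/bound (from unrounded values) ≈ 0.0254


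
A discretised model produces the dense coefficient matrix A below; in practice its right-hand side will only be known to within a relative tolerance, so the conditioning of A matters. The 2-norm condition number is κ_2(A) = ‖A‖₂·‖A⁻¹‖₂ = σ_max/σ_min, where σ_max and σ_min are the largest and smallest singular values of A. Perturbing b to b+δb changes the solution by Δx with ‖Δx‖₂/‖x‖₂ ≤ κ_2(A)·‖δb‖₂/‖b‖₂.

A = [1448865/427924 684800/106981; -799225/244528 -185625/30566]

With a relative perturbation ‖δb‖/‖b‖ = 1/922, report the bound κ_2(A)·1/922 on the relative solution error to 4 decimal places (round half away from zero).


AᵀA = [4538478425/204931328 1063643625/25616416; 1063643625/25616416 249295625/3202052]; tr = 1205494025/12054784, det = 390625/3013696
solving λ² − 1205494025/12054784·λ + 390625/3013696 = 0 gives λ = 100, 15625/12054784
so κ_2 = √(100 / (15625/12054784)) = 277.7600
perturbation bound = 277.7600·1/922 = 0.3013

0.3013


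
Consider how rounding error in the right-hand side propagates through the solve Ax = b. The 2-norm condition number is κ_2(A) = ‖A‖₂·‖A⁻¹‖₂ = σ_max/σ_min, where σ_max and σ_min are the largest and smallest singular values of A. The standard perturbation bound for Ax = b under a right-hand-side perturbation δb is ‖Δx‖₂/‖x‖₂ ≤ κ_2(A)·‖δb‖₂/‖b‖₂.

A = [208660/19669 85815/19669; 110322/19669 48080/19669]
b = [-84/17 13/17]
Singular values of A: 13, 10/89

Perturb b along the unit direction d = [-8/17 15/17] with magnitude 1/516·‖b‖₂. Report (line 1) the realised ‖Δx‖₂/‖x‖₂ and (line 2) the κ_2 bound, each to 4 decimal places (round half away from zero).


0.0032
0.2242

largest singular value 13, smallest 10/89
κ = σ_max/σ_min = 13/(10/89) = 115.7000
bound on ‖Δx‖/‖x‖: κ·ε = 115.7000·1/516 = 0.2242
solve Ax = b  →  x = [-10.5533 24.5278]
‖b‖₂ = 5.0000 and ‖x‖₂ = 26.7018
δb = ε·‖b‖·d = [-0.0046 0.0085]; solving A·Δx = δb gives ‖Δx‖ = 0.0862
realised ‖Δx‖/‖x‖ = 0.0032
realised/bound (from unrounded values) ≈ 0.0144


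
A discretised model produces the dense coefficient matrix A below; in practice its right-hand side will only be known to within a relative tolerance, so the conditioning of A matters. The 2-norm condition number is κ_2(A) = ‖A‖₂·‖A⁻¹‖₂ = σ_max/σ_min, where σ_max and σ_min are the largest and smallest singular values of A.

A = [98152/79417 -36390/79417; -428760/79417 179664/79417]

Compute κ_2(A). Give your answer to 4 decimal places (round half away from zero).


form AᵀA = [115091584/3751969 -47950320/3751969; -47950320/3751969 19990116/3751969] with trace 799300/22201 and determinant 2304/22201
eigenvalues of AᵀA: λ = (tr ± √(tr²−4·det))/2 = 36, 64/22201
κ = σ_max/σ_min = 6/(8/149) = 111.7500

111.7500


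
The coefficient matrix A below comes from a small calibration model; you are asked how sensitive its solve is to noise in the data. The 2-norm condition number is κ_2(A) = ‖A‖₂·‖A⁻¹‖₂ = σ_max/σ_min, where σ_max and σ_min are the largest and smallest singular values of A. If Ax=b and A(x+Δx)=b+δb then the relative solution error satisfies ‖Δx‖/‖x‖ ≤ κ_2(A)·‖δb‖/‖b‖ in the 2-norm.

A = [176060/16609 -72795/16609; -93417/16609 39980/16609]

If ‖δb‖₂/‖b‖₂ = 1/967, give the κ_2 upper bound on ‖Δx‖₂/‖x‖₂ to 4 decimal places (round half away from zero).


AᵀA = [137452801/954529 -57270240/954529; -57270240/954529 23866825/954529]; tr = 161319626/954529, det = 714025/954529
λ_max, λ_min = (161319626/954529 ± √26021295502502976/911125611841)/2 = 169, 4225/954529
so κ_2 = √(169 / (4225/954529)) = 195.4000
worst-case relative error ≤ 195.4000 × 1/967 = 0.2021

0.2021


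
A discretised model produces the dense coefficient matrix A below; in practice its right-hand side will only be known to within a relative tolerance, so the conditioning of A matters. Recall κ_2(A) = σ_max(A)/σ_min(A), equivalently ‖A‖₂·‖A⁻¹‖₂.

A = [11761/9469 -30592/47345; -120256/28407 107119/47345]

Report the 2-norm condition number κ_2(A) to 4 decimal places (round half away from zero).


M = AᵀA = [923905625/47468097 -164248000/15822699; -164248000/15822699 29200825/5274233]. tr(M)=69806650/2792241, det(M)=15625/2792241
char-poly roots: 25 and 625/2792241
σ_max=√25=5, σ_min=√(625/2792241)=(25/1671) → κ = 334.2000

334.2000


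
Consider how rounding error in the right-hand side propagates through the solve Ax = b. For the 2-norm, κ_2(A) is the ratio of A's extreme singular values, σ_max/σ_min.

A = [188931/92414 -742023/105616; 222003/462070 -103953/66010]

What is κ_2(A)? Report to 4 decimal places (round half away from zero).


360.6400

form AᵀA = [280088757/63506450 -2194766037/145157600; -2194766037/145157600 8599971321/165894400] with trace 18289998225/325153024 and determinant 31640625/1300612096
eigenvalues of AᵀA: λ = (tr ± √(tr²−4·det))/2 = 225/4, 140625/325153024
κ_2(A) = √(λ_max/λ_min) = √((225/4) / (140625/325153024)) = 360.6400


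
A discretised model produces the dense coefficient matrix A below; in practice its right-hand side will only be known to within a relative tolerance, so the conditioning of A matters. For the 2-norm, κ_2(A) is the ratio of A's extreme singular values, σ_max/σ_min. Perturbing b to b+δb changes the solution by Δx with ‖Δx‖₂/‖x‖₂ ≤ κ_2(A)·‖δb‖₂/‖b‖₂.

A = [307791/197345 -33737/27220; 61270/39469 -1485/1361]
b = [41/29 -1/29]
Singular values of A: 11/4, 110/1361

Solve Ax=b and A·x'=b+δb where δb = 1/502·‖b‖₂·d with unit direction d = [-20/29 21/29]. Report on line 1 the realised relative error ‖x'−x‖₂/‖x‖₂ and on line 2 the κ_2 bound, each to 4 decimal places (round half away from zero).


0.0028
0.0678

σ_max = 11/4, σ_min = 110/1361
κ = σ_max/σ_min = (11/4)/(110/1361) = 34.0250
perturbation bound = 34.0250·1/502 = 0.0678
solve Ax = b  →  x = [-7.1327 -10.1164]
‖b‖ = 1.4142, ‖x‖ = 12.3781
re-solving with b+δb shifts x by Δx of norm 0.0349
relative error = 0.0028
tightness: 0.0028 against a bound of 0.0678 (unrounded ratio ≈ 0.0415)


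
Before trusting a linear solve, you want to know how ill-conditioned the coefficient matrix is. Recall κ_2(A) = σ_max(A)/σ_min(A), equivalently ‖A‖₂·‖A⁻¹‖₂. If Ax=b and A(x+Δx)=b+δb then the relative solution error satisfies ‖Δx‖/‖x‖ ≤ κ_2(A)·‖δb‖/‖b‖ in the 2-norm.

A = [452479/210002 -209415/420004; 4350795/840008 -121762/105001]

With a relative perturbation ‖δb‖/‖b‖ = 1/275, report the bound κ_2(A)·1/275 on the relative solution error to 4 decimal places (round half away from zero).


1.4327

AᵀA = [131391793249/4175227456 -3695369175/521903432; -3695369175/521903432 1663138441/1043806864]; tr = 82120373/2483776, det = 279841/39740416
eigenvalues of AᵀA: λ = (tr ± √(tr²−4·det))/2 = 529/16, 529/2483776
κ = σ_max/σ_min = (23/4)/(23/1576) = 394.0000
worst-case relative error ≤ 394.0000 × 1/275 = 1.4327


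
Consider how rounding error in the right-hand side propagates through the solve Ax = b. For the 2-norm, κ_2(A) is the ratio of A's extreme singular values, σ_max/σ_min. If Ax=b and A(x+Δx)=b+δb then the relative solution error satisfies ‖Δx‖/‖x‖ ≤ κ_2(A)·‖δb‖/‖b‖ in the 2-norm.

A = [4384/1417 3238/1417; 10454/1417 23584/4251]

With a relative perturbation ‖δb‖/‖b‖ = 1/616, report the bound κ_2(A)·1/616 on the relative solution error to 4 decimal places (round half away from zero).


M = AᵀA = [760388/11881 1710848/35643; 1710848/35643 3849508/106929]. tr(M)=10693000/106929, det(M)=10000/106929
λ_max, λ_min = (10693000/106929 ± √114335971840000/11433811041)/2 = 100, 100/106929
κ = σ_max/σ_min = 10/(10/327) = 327.0000
κ_2(A)·‖δb‖/‖b‖ = 0.5308

0.5308


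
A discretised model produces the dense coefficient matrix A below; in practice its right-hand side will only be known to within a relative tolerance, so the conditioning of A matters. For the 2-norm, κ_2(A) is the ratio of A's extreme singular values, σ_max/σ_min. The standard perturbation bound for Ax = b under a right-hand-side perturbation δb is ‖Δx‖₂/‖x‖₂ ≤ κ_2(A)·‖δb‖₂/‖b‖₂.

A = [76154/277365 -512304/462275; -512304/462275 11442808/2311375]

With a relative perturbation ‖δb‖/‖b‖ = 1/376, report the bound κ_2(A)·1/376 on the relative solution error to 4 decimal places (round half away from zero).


AᵀA = [1491424324/1144130625 -3680733472/635628125; -3680733472/635628125 81796097344/3178140625]; tr = 460113316/17015625, det = 7311616/425390625
char-poly roots: 676/25 and 10816/17015625
σ_max=√(676/25)=(26/5), σ_min=√(10816/17015625)=(104/4125) → κ = 206.2500
bound on ‖Δx‖/‖x‖: κ·ε = 206.2500·1/376 = 0.5485

0.5485


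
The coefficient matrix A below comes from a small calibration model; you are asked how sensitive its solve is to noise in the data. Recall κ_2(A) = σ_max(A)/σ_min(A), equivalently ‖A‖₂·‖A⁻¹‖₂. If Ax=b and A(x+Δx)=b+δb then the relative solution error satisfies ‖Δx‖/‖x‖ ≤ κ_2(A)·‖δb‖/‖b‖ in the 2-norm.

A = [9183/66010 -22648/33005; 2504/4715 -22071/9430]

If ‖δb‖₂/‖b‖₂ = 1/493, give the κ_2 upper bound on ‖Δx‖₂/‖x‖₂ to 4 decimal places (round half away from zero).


M = AᵀA = [52530025/174292804 -58320000/43573201; -58320000/43573201 1036842025/174292804]. tr(M)=324025/51842, det(M)=625/414736
solving λ² − 324025/51842·λ + 625/414736 = 0 gives λ = 25/4, 25/103684
κ = σ_max/σ_min = (5/2)/(5/322) = 161.0000
bound on ‖Δx‖/‖x‖: κ·ε = 161.0000·1/493 = 0.3266

0.3266
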